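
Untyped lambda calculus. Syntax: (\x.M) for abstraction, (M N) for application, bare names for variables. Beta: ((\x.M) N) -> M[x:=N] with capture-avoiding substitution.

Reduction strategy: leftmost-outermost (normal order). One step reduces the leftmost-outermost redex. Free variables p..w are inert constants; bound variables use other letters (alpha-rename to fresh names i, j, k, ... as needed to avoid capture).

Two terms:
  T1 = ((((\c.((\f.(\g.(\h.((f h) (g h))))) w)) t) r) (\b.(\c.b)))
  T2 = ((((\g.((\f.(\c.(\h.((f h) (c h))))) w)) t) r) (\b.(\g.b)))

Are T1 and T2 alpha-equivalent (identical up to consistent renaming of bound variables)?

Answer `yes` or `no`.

Answer: yes

Derivation:
Term 1: ((((\c.((\f.(\g.(\h.((f h) (g h))))) w)) t) r) (\b.(\c.b)))
Term 2: ((((\g.((\f.(\c.(\h.((f h) (c h))))) w)) t) r) (\b.(\g.b)))
Alpha-equivalence: compare structure up to binder renaming.
Result: True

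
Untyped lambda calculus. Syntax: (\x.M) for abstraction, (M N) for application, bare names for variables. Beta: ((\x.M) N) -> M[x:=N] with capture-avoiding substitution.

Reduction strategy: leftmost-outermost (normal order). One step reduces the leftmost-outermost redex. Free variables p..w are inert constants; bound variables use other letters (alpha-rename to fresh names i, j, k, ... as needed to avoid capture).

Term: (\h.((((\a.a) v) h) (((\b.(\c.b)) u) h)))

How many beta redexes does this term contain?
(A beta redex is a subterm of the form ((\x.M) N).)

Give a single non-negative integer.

Answer: 2

Derivation:
Term: (\h.((((\a.a) v) h) (((\b.(\c.b)) u) h)))
  Redex: ((\a.a) v)
  Redex: ((\b.(\c.b)) u)
Total redexes: 2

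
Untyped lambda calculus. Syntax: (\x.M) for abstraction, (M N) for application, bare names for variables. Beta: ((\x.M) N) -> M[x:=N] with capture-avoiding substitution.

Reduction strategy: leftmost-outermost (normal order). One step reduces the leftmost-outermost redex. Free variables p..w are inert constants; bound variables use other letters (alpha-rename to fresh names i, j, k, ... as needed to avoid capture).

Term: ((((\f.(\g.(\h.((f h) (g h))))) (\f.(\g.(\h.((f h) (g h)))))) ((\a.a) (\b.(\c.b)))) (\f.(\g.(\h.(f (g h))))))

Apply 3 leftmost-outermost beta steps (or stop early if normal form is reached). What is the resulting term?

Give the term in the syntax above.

Answer: (((\f.(\g.(\h.((f h) (g h))))) (\f.(\g.(\h.(f (g h)))))) (((\a.a) (\b.(\c.b))) (\f.(\g.(\h.(f (g h)))))))

Derivation:
Step 0: ((((\f.(\g.(\h.((f h) (g h))))) (\f.(\g.(\h.((f h) (g h)))))) ((\a.a) (\b.(\c.b)))) (\f.(\g.(\h.(f (g h))))))
Step 1: (((\g.(\h.(((\f.(\g.(\h.((f h) (g h))))) h) (g h)))) ((\a.a) (\b.(\c.b)))) (\f.(\g.(\h.(f (g h))))))
Step 2: ((\h.(((\f.(\g.(\h.((f h) (g h))))) h) (((\a.a) (\b.(\c.b))) h))) (\f.(\g.(\h.(f (g h))))))
Step 3: (((\f.(\g.(\h.((f h) (g h))))) (\f.(\g.(\h.(f (g h)))))) (((\a.a) (\b.(\c.b))) (\f.(\g.(\h.(f (g h)))))))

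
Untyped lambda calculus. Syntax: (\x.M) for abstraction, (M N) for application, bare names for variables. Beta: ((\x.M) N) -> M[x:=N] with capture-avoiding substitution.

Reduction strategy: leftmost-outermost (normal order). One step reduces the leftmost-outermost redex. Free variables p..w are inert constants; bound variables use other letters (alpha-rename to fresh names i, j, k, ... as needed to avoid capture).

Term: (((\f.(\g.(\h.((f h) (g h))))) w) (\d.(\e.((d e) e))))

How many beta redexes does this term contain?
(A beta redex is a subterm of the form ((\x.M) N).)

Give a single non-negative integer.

Term: (((\f.(\g.(\h.((f h) (g h))))) w) (\d.(\e.((d e) e))))
  Redex: ((\f.(\g.(\h.((f h) (g h))))) w)
Total redexes: 1

Answer: 1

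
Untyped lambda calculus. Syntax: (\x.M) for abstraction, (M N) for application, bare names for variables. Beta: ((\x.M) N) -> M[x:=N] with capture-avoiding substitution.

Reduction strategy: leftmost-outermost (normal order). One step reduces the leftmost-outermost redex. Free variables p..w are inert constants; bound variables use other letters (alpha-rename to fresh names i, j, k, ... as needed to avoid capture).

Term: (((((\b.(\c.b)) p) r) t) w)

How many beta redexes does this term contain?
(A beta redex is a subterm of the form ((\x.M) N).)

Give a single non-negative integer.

Answer: 1

Derivation:
Term: (((((\b.(\c.b)) p) r) t) w)
  Redex: ((\b.(\c.b)) p)
Total redexes: 1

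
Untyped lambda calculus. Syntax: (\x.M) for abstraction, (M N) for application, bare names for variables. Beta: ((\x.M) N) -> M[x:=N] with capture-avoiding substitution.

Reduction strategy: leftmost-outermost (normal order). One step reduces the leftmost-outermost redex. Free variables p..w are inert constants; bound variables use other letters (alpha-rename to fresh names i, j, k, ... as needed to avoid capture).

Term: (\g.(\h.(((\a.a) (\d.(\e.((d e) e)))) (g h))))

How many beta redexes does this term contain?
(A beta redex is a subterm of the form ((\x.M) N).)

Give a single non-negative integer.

Answer: 1

Derivation:
Term: (\g.(\h.(((\a.a) (\d.(\e.((d e) e)))) (g h))))
  Redex: ((\a.a) (\d.(\e.((d e) e))))
Total redexes: 1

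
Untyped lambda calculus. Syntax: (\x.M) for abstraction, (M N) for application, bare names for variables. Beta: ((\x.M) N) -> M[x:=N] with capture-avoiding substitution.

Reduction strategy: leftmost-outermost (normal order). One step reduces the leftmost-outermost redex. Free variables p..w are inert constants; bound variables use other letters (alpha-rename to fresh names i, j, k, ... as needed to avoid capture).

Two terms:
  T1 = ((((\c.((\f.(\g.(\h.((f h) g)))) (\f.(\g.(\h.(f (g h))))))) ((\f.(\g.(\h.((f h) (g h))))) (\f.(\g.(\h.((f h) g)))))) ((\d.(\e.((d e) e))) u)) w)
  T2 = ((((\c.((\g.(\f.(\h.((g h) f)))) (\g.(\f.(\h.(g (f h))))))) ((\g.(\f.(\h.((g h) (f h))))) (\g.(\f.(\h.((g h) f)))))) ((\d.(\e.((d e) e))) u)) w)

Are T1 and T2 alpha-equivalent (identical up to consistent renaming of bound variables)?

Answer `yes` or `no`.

Answer: yes

Derivation:
Term 1: ((((\c.((\f.(\g.(\h.((f h) g)))) (\f.(\g.(\h.(f (g h))))))) ((\f.(\g.(\h.((f h) (g h))))) (\f.(\g.(\h.((f h) g)))))) ((\d.(\e.((d e) e))) u)) w)
Term 2: ((((\c.((\g.(\f.(\h.((g h) f)))) (\g.(\f.(\h.(g (f h))))))) ((\g.(\f.(\h.((g h) (f h))))) (\g.(\f.(\h.((g h) f)))))) ((\d.(\e.((d e) e))) u)) w)
Alpha-equivalence: compare structure up to binder renaming.
Result: True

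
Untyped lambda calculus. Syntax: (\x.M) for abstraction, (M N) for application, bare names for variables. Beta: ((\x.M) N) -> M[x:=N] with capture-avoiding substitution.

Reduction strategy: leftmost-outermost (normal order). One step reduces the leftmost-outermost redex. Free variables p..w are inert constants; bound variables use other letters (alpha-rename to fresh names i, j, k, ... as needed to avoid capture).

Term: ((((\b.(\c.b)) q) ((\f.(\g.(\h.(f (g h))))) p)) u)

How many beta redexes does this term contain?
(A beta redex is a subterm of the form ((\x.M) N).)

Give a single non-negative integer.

Term: ((((\b.(\c.b)) q) ((\f.(\g.(\h.(f (g h))))) p)) u)
  Redex: ((\b.(\c.b)) q)
  Redex: ((\f.(\g.(\h.(f (g h))))) p)
Total redexes: 2

Answer: 2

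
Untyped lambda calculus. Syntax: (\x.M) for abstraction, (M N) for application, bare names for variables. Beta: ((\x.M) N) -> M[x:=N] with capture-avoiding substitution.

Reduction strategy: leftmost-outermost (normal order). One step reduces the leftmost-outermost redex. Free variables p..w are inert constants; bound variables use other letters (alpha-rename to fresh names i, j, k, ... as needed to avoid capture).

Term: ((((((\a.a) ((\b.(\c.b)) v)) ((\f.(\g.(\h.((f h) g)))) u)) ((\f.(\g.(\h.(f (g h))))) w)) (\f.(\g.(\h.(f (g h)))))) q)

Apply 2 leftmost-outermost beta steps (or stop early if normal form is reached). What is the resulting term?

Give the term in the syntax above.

Answer: (((((\c.v) ((\f.(\g.(\h.((f h) g)))) u)) ((\f.(\g.(\h.(f (g h))))) w)) (\f.(\g.(\h.(f (g h)))))) q)

Derivation:
Step 0: ((((((\a.a) ((\b.(\c.b)) v)) ((\f.(\g.(\h.((f h) g)))) u)) ((\f.(\g.(\h.(f (g h))))) w)) (\f.(\g.(\h.(f (g h)))))) q)
Step 1: ((((((\b.(\c.b)) v) ((\f.(\g.(\h.((f h) g)))) u)) ((\f.(\g.(\h.(f (g h))))) w)) (\f.(\g.(\h.(f (g h)))))) q)
Step 2: (((((\c.v) ((\f.(\g.(\h.((f h) g)))) u)) ((\f.(\g.(\h.(f (g h))))) w)) (\f.(\g.(\h.(f (g h)))))) q)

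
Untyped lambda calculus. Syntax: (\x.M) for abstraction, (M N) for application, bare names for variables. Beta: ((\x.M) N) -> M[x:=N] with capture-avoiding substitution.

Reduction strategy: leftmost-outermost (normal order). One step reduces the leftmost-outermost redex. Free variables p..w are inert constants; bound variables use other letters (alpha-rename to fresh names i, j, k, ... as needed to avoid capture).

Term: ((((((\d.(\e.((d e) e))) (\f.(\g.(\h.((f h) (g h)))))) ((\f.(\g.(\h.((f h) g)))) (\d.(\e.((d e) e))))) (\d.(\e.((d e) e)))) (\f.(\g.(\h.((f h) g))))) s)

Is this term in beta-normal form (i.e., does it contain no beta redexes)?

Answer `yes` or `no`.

Term: ((((((\d.(\e.((d e) e))) (\f.(\g.(\h.((f h) (g h)))))) ((\f.(\g.(\h.((f h) g)))) (\d.(\e.((d e) e))))) (\d.(\e.((d e) e)))) (\f.(\g.(\h.((f h) g))))) s)
Found 2 beta redex(es).

Answer: no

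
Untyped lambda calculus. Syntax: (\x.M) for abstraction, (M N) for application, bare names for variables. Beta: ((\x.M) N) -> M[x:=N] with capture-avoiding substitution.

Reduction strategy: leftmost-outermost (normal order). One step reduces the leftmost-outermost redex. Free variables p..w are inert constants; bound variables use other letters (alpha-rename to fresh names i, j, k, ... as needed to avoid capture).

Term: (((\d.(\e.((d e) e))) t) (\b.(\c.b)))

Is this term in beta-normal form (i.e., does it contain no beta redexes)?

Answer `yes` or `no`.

Answer: no

Derivation:
Term: (((\d.(\e.((d e) e))) t) (\b.(\c.b)))
Found 1 beta redex(es).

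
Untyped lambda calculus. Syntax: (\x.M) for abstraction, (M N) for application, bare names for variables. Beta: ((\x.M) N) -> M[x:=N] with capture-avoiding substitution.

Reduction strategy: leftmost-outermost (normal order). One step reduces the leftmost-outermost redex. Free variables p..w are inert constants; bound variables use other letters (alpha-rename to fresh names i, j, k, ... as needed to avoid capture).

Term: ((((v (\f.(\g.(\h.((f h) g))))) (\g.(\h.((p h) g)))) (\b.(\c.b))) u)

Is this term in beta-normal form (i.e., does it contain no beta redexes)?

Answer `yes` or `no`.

Answer: yes

Derivation:
Term: ((((v (\f.(\g.(\h.((f h) g))))) (\g.(\h.((p h) g)))) (\b.(\c.b))) u)
No beta redexes found.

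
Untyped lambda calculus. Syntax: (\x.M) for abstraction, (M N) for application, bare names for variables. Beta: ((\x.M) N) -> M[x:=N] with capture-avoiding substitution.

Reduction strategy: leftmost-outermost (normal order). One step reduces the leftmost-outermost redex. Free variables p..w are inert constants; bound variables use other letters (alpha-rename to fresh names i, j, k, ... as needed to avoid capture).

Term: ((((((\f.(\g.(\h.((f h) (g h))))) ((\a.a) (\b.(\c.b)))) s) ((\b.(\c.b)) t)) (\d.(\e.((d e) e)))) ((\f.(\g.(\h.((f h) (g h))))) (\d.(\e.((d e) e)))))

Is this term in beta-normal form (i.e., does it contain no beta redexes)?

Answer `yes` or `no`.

Answer: no

Derivation:
Term: ((((((\f.(\g.(\h.((f h) (g h))))) ((\a.a) (\b.(\c.b)))) s) ((\b.(\c.b)) t)) (\d.(\e.((d e) e)))) ((\f.(\g.(\h.((f h) (g h))))) (\d.(\e.((d e) e)))))
Found 4 beta redex(es).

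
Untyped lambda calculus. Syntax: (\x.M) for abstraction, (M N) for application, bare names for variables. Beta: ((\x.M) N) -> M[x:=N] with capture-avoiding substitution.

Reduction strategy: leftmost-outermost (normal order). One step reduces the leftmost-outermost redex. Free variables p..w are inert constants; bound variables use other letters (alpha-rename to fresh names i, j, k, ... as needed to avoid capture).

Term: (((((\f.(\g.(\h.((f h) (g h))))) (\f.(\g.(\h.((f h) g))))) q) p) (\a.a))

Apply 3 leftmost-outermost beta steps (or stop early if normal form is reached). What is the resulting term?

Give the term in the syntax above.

Step 0: (((((\f.(\g.(\h.((f h) (g h))))) (\f.(\g.(\h.((f h) g))))) q) p) (\a.a))
Step 1: ((((\g.(\h.(((\f.(\g.(\h.((f h) g)))) h) (g h)))) q) p) (\a.a))
Step 2: (((\h.(((\f.(\g.(\h.((f h) g)))) h) (q h))) p) (\a.a))
Step 3: ((((\f.(\g.(\h.((f h) g)))) p) (q p)) (\a.a))

Answer: ((((\f.(\g.(\h.((f h) g)))) p) (q p)) (\a.a))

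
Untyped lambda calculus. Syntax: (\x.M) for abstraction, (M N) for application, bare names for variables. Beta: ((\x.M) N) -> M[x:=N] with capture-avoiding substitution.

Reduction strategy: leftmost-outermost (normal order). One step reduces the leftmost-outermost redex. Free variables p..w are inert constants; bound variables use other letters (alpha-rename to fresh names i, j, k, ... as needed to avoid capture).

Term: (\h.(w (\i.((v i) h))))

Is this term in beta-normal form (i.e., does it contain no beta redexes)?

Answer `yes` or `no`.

Term: (\h.(w (\i.((v i) h))))
No beta redexes found.

Answer: yes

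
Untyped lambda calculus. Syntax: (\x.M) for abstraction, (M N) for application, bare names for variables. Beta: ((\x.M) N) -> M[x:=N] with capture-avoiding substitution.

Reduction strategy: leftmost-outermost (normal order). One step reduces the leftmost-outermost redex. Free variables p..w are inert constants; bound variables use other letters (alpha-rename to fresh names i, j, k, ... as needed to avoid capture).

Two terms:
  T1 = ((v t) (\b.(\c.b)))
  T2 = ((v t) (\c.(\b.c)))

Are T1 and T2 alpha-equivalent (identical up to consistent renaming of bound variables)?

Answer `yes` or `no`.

Term 1: ((v t) (\b.(\c.b)))
Term 2: ((v t) (\c.(\b.c)))
Alpha-equivalence: compare structure up to binder renaming.
Result: True

Answer: yes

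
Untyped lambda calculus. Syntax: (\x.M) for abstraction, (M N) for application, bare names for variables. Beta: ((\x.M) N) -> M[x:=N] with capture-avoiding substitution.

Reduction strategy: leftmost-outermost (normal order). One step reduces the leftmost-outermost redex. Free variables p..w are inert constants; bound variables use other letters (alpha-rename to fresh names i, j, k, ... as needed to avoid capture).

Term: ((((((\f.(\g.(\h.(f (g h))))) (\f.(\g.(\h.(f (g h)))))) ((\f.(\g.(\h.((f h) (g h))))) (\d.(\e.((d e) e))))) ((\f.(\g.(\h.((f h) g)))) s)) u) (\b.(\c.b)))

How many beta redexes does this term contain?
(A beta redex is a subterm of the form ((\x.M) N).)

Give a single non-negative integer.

Answer: 3

Derivation:
Term: ((((((\f.(\g.(\h.(f (g h))))) (\f.(\g.(\h.(f (g h)))))) ((\f.(\g.(\h.((f h) (g h))))) (\d.(\e.((d e) e))))) ((\f.(\g.(\h.((f h) g)))) s)) u) (\b.(\c.b)))
  Redex: ((\f.(\g.(\h.(f (g h))))) (\f.(\g.(\h.(f (g h))))))
  Redex: ((\f.(\g.(\h.((f h) (g h))))) (\d.(\e.((d e) e))))
  Redex: ((\f.(\g.(\h.((f h) g)))) s)
Total redexes: 3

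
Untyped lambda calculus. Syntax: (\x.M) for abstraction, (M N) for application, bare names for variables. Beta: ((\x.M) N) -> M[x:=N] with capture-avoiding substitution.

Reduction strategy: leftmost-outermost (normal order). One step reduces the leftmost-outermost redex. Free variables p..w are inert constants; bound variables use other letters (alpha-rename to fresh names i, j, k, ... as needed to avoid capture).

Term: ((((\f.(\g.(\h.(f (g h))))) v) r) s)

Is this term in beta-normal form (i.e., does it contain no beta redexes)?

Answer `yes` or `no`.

Term: ((((\f.(\g.(\h.(f (g h))))) v) r) s)
Found 1 beta redex(es).

Answer: no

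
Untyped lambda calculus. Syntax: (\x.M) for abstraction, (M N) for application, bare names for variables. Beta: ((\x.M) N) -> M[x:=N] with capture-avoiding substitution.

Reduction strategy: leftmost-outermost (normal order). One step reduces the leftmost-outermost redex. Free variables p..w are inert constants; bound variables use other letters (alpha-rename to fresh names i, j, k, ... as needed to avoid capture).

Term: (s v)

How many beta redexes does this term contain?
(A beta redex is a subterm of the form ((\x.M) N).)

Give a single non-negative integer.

Term: (s v)
  (no redexes)
Total redexes: 0

Answer: 0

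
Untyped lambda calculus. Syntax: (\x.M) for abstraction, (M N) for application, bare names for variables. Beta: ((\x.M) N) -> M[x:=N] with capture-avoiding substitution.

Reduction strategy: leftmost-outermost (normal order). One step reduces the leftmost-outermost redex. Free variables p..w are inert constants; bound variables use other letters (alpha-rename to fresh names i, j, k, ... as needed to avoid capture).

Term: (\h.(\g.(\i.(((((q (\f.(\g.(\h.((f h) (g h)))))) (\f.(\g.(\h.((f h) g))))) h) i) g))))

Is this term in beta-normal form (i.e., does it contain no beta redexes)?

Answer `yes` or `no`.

Answer: yes

Derivation:
Term: (\h.(\g.(\i.(((((q (\f.(\g.(\h.((f h) (g h)))))) (\f.(\g.(\h.((f h) g))))) h) i) g))))
No beta redexes found.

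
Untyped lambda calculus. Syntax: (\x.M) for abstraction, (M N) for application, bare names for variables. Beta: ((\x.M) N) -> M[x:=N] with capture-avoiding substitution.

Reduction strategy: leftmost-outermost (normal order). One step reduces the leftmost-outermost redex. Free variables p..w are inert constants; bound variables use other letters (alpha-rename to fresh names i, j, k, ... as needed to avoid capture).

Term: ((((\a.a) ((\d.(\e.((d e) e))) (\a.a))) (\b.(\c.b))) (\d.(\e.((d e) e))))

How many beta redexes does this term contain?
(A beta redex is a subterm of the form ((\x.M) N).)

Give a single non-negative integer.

Term: ((((\a.a) ((\d.(\e.((d e) e))) (\a.a))) (\b.(\c.b))) (\d.(\e.((d e) e))))
  Redex: ((\a.a) ((\d.(\e.((d e) e))) (\a.a)))
  Redex: ((\d.(\e.((d e) e))) (\a.a))
Total redexes: 2

Answer: 2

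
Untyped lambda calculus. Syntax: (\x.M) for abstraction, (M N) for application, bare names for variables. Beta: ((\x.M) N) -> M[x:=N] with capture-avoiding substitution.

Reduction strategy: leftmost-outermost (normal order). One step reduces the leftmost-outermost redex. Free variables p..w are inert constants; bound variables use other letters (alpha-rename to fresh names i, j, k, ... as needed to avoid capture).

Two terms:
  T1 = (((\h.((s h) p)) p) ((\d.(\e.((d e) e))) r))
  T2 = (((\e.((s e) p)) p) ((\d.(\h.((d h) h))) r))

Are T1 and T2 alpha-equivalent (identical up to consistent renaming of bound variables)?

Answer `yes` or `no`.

Term 1: (((\h.((s h) p)) p) ((\d.(\e.((d e) e))) r))
Term 2: (((\e.((s e) p)) p) ((\d.(\h.((d h) h))) r))
Alpha-equivalence: compare structure up to binder renaming.
Result: True

Answer: yes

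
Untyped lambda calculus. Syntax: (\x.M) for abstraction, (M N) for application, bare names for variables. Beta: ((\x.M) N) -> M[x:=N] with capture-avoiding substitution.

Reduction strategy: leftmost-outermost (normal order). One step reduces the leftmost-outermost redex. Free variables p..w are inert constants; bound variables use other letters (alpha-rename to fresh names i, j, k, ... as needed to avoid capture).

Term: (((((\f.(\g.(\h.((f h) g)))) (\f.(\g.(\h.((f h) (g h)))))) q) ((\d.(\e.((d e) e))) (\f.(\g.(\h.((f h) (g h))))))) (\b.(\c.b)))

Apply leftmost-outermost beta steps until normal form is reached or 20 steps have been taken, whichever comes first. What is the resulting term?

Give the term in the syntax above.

Step 0: (((((\f.(\g.(\h.((f h) g)))) (\f.(\g.(\h.((f h) (g h)))))) q) ((\d.(\e.((d e) e))) (\f.(\g.(\h.((f h) (g h))))))) (\b.(\c.b)))
Step 1: ((((\g.(\h.(((\f.(\g.(\h.((f h) (g h))))) h) g))) q) ((\d.(\e.((d e) e))) (\f.(\g.(\h.((f h) (g h))))))) (\b.(\c.b)))
Step 2: (((\h.(((\f.(\g.(\h.((f h) (g h))))) h) q)) ((\d.(\e.((d e) e))) (\f.(\g.(\h.((f h) (g h))))))) (\b.(\c.b)))
Step 3: ((((\f.(\g.(\h.((f h) (g h))))) ((\d.(\e.((d e) e))) (\f.(\g.(\h.((f h) (g h))))))) q) (\b.(\c.b)))
Step 4: (((\g.(\h.((((\d.(\e.((d e) e))) (\f.(\g.(\h.((f h) (g h)))))) h) (g h)))) q) (\b.(\c.b)))
Step 5: ((\h.((((\d.(\e.((d e) e))) (\f.(\g.(\h.((f h) (g h)))))) h) (q h))) (\b.(\c.b)))
Step 6: ((((\d.(\e.((d e) e))) (\f.(\g.(\h.((f h) (g h)))))) (\b.(\c.b))) (q (\b.(\c.b))))
Step 7: (((\e.(((\f.(\g.(\h.((f h) (g h))))) e) e)) (\b.(\c.b))) (q (\b.(\c.b))))
Step 8: ((((\f.(\g.(\h.((f h) (g h))))) (\b.(\c.b))) (\b.(\c.b))) (q (\b.(\c.b))))
Step 9: (((\g.(\h.(((\b.(\c.b)) h) (g h)))) (\b.(\c.b))) (q (\b.(\c.b))))
Step 10: ((\h.(((\b.(\c.b)) h) ((\b.(\c.b)) h))) (q (\b.(\c.b))))
Step 11: (((\b.(\c.b)) (q (\b.(\c.b)))) ((\b.(\c.b)) (q (\b.(\c.b)))))
Step 12: ((\c.(q (\b.(\c.b)))) ((\b.(\c.b)) (q (\b.(\c.b)))))
Step 13: (q (\b.(\c.b)))

Answer: (q (\b.(\c.b)))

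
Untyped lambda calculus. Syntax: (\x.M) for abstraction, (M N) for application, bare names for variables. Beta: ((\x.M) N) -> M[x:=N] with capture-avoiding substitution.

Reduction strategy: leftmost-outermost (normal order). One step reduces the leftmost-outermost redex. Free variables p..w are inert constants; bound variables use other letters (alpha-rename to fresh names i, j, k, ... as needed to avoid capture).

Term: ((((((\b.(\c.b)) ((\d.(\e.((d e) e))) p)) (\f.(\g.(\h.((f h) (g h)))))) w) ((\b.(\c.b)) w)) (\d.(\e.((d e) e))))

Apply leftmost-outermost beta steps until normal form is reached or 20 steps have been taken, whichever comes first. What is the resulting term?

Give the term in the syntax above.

Step 0: ((((((\b.(\c.b)) ((\d.(\e.((d e) e))) p)) (\f.(\g.(\h.((f h) (g h)))))) w) ((\b.(\c.b)) w)) (\d.(\e.((d e) e))))
Step 1: (((((\c.((\d.(\e.((d e) e))) p)) (\f.(\g.(\h.((f h) (g h)))))) w) ((\b.(\c.b)) w)) (\d.(\e.((d e) e))))
Step 2: (((((\d.(\e.((d e) e))) p) w) ((\b.(\c.b)) w)) (\d.(\e.((d e) e))))
Step 3: ((((\e.((p e) e)) w) ((\b.(\c.b)) w)) (\d.(\e.((d e) e))))
Step 4: ((((p w) w) ((\b.(\c.b)) w)) (\d.(\e.((d e) e))))
Step 5: ((((p w) w) (\c.w)) (\d.(\e.((d e) e))))

Answer: ((((p w) w) (\c.w)) (\d.(\e.((d e) e))))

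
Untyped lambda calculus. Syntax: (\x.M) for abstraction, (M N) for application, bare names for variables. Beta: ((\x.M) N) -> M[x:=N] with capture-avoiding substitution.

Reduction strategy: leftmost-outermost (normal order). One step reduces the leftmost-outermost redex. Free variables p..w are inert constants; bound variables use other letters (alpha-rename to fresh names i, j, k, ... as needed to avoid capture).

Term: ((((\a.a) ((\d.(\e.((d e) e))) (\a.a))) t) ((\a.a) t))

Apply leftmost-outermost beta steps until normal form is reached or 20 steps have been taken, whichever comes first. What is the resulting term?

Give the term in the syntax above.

Step 0: ((((\a.a) ((\d.(\e.((d e) e))) (\a.a))) t) ((\a.a) t))
Step 1: ((((\d.(\e.((d e) e))) (\a.a)) t) ((\a.a) t))
Step 2: (((\e.(((\a.a) e) e)) t) ((\a.a) t))
Step 3: ((((\a.a) t) t) ((\a.a) t))
Step 4: ((t t) ((\a.a) t))
Step 5: ((t t) t)

Answer: ((t t) t)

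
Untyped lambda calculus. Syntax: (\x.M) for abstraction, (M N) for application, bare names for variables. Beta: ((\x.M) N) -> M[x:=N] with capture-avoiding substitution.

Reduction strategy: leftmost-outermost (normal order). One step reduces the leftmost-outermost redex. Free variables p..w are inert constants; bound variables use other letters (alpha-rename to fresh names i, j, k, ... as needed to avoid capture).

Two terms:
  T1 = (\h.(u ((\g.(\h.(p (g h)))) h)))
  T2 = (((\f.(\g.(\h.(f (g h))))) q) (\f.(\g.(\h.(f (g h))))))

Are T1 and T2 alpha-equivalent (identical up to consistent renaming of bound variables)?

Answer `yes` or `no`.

Term 1: (\h.(u ((\g.(\h.(p (g h)))) h)))
Term 2: (((\f.(\g.(\h.(f (g h))))) q) (\f.(\g.(\h.(f (g h))))))
Alpha-equivalence: compare structure up to binder renaming.
Result: False

Answer: no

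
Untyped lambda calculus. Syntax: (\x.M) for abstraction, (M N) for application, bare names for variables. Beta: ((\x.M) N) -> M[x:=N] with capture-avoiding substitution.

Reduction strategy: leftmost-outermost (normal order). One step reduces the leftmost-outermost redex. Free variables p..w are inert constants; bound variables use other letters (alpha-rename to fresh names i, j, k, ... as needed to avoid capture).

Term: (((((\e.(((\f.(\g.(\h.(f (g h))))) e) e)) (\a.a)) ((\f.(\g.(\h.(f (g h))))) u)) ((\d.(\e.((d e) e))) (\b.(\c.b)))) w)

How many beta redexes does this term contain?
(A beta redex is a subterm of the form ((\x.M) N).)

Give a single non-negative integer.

Answer: 4

Derivation:
Term: (((((\e.(((\f.(\g.(\h.(f (g h))))) e) e)) (\a.a)) ((\f.(\g.(\h.(f (g h))))) u)) ((\d.(\e.((d e) e))) (\b.(\c.b)))) w)
  Redex: ((\e.(((\f.(\g.(\h.(f (g h))))) e) e)) (\a.a))
  Redex: ((\f.(\g.(\h.(f (g h))))) e)
  Redex: ((\f.(\g.(\h.(f (g h))))) u)
  Redex: ((\d.(\e.((d e) e))) (\b.(\c.b)))
Total redexes: 4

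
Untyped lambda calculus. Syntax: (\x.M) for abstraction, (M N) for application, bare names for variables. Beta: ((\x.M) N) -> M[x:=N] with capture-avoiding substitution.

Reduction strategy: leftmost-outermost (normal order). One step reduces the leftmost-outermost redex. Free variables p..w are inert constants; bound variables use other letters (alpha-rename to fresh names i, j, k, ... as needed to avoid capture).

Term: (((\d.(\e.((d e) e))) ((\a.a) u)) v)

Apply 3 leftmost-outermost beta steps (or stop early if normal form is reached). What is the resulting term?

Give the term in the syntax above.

Answer: ((u v) v)

Derivation:
Step 0: (((\d.(\e.((d e) e))) ((\a.a) u)) v)
Step 1: ((\e.((((\a.a) u) e) e)) v)
Step 2: ((((\a.a) u) v) v)
Step 3: ((u v) v)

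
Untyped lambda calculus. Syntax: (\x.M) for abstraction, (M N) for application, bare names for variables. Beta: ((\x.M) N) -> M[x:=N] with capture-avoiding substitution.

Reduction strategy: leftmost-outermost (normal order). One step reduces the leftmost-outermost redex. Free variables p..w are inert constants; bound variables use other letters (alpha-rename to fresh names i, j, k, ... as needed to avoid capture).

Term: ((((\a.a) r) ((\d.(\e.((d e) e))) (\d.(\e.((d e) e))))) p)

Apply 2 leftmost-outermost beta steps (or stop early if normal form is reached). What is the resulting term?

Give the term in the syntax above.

Step 0: ((((\a.a) r) ((\d.(\e.((d e) e))) (\d.(\e.((d e) e))))) p)
Step 1: ((r ((\d.(\e.((d e) e))) (\d.(\e.((d e) e))))) p)
Step 2: ((r (\e.(((\d.(\e.((d e) e))) e) e))) p)

Answer: ((r (\e.(((\d.(\e.((d e) e))) e) e))) p)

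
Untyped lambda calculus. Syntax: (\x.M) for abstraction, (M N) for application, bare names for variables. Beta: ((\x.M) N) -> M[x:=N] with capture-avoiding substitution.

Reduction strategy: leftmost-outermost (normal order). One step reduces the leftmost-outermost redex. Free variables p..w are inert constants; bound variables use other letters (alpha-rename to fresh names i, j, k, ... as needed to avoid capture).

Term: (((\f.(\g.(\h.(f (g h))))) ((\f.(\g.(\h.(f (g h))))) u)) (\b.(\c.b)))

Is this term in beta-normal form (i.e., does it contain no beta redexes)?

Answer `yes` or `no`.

Answer: no

Derivation:
Term: (((\f.(\g.(\h.(f (g h))))) ((\f.(\g.(\h.(f (g h))))) u)) (\b.(\c.b)))
Found 2 beta redex(es).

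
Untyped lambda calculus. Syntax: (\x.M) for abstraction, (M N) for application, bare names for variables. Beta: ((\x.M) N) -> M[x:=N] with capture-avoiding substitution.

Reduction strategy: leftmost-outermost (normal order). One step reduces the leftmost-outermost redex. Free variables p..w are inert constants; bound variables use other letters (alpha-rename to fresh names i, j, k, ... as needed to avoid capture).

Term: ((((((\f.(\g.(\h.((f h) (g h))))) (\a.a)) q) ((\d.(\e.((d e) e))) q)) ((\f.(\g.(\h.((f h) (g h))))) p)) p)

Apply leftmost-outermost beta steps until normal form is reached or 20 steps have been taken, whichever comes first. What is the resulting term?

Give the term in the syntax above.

Answer: ((((q (q (\e.((q e) e)))) (q (\e.((q e) e)))) (\g.(\h.((p h) (g h))))) p)

Derivation:
Step 0: ((((((\f.(\g.(\h.((f h) (g h))))) (\a.a)) q) ((\d.(\e.((d e) e))) q)) ((\f.(\g.(\h.((f h) (g h))))) p)) p)
Step 1: (((((\g.(\h.(((\a.a) h) (g h)))) q) ((\d.(\e.((d e) e))) q)) ((\f.(\g.(\h.((f h) (g h))))) p)) p)
Step 2: ((((\h.(((\a.a) h) (q h))) ((\d.(\e.((d e) e))) q)) ((\f.(\g.(\h.((f h) (g h))))) p)) p)
Step 3: (((((\a.a) ((\d.(\e.((d e) e))) q)) (q ((\d.(\e.((d e) e))) q))) ((\f.(\g.(\h.((f h) (g h))))) p)) p)
Step 4: (((((\d.(\e.((d e) e))) q) (q ((\d.(\e.((d e) e))) q))) ((\f.(\g.(\h.((f h) (g h))))) p)) p)
Step 5: ((((\e.((q e) e)) (q ((\d.(\e.((d e) e))) q))) ((\f.(\g.(\h.((f h) (g h))))) p)) p)
Step 6: ((((q (q ((\d.(\e.((d e) e))) q))) (q ((\d.(\e.((d e) e))) q))) ((\f.(\g.(\h.((f h) (g h))))) p)) p)
Step 7: ((((q (q (\e.((q e) e)))) (q ((\d.(\e.((d e) e))) q))) ((\f.(\g.(\h.((f h) (g h))))) p)) p)
Step 8: ((((q (q (\e.((q e) e)))) (q (\e.((q e) e)))) ((\f.(\g.(\h.((f h) (g h))))) p)) p)
Step 9: ((((q (q (\e.((q e) e)))) (q (\e.((q e) e)))) (\g.(\h.((p h) (g h))))) p)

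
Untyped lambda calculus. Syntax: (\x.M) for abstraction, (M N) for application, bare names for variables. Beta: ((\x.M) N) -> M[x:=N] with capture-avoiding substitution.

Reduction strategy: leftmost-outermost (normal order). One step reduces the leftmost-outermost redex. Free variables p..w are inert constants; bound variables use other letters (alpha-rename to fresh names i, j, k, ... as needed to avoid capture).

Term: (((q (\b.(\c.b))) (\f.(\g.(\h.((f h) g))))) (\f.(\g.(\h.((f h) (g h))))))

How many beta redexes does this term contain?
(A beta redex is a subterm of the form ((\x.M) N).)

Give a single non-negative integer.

Answer: 0

Derivation:
Term: (((q (\b.(\c.b))) (\f.(\g.(\h.((f h) g))))) (\f.(\g.(\h.((f h) (g h))))))
  (no redexes)
Total redexes: 0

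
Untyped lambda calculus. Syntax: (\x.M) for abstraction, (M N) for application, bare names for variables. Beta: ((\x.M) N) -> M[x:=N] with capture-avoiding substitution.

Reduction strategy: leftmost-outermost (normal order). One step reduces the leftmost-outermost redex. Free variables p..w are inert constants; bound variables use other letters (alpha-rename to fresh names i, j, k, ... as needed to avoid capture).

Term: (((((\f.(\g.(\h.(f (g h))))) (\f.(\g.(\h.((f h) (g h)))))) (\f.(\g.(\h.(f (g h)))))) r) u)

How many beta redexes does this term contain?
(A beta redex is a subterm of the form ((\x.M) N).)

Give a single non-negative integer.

Term: (((((\f.(\g.(\h.(f (g h))))) (\f.(\g.(\h.((f h) (g h)))))) (\f.(\g.(\h.(f (g h)))))) r) u)
  Redex: ((\f.(\g.(\h.(f (g h))))) (\f.(\g.(\h.((f h) (g h))))))
Total redexes: 1

Answer: 1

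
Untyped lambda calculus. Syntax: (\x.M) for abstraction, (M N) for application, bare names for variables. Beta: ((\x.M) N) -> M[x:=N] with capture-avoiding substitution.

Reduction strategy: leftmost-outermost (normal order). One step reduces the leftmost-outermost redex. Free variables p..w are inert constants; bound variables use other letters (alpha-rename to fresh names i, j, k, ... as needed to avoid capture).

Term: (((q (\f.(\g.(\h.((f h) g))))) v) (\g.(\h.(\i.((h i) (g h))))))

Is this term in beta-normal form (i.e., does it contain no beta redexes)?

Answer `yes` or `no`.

Answer: yes

Derivation:
Term: (((q (\f.(\g.(\h.((f h) g))))) v) (\g.(\h.(\i.((h i) (g h))))))
No beta redexes found.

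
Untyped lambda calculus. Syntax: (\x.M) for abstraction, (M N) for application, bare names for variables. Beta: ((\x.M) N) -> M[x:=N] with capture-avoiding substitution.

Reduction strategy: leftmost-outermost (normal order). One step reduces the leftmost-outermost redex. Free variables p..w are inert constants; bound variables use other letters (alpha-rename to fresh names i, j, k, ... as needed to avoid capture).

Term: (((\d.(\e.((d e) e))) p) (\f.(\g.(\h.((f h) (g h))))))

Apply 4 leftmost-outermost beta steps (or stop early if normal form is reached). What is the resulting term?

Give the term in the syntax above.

Step 0: (((\d.(\e.((d e) e))) p) (\f.(\g.(\h.((f h) (g h))))))
Step 1: ((\e.((p e) e)) (\f.(\g.(\h.((f h) (g h))))))
Step 2: ((p (\f.(\g.(\h.((f h) (g h)))))) (\f.(\g.(\h.((f h) (g h))))))
Step 3: (normal form reached)

Answer: ((p (\f.(\g.(\h.((f h) (g h)))))) (\f.(\g.(\h.((f h) (g h))))))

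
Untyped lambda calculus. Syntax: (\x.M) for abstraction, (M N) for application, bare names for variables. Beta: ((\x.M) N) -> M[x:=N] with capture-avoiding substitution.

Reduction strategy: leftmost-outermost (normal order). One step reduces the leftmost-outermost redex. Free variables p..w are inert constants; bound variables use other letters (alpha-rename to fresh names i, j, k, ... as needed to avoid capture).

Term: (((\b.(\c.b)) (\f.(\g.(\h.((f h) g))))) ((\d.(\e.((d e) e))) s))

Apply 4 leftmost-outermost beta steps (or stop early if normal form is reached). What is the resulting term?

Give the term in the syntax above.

Answer: (\f.(\g.(\h.((f h) g))))

Derivation:
Step 0: (((\b.(\c.b)) (\f.(\g.(\h.((f h) g))))) ((\d.(\e.((d e) e))) s))
Step 1: ((\c.(\f.(\g.(\h.((f h) g))))) ((\d.(\e.((d e) e))) s))
Step 2: (\f.(\g.(\h.((f h) g))))
Step 3: (normal form reached)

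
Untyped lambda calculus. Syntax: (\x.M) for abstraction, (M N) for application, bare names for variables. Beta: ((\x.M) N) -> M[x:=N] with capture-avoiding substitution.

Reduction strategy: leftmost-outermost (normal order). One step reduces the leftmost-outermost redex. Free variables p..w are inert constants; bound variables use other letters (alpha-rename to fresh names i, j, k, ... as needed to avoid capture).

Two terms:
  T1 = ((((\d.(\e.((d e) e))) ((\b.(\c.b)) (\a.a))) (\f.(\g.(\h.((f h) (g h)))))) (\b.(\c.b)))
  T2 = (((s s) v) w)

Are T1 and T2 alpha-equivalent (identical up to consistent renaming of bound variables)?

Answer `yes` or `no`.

Term 1: ((((\d.(\e.((d e) e))) ((\b.(\c.b)) (\a.a))) (\f.(\g.(\h.((f h) (g h)))))) (\b.(\c.b)))
Term 2: (((s s) v) w)
Alpha-equivalence: compare structure up to binder renaming.
Result: False

Answer: no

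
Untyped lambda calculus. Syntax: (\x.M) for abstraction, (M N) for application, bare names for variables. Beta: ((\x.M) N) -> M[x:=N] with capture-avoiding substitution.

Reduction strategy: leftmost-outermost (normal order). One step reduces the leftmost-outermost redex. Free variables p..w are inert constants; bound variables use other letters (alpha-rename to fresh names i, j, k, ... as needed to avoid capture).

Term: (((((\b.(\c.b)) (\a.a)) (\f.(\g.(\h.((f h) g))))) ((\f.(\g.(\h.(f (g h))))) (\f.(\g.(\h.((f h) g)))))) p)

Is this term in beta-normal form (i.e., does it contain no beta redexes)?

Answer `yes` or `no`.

Answer: no

Derivation:
Term: (((((\b.(\c.b)) (\a.a)) (\f.(\g.(\h.((f h) g))))) ((\f.(\g.(\h.(f (g h))))) (\f.(\g.(\h.((f h) g)))))) p)
Found 2 beta redex(es).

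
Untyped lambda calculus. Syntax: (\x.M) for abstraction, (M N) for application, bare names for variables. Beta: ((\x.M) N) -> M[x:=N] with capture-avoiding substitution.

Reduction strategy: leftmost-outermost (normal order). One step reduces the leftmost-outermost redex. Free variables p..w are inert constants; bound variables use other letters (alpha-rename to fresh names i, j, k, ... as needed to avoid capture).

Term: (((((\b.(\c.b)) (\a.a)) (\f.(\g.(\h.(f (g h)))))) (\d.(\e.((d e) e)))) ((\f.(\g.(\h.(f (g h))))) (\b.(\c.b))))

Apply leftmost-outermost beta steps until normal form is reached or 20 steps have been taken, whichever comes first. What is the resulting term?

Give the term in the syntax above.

Step 0: (((((\b.(\c.b)) (\a.a)) (\f.(\g.(\h.(f (g h)))))) (\d.(\e.((d e) e)))) ((\f.(\g.(\h.(f (g h))))) (\b.(\c.b))))
Step 1: ((((\c.(\a.a)) (\f.(\g.(\h.(f (g h)))))) (\d.(\e.((d e) e)))) ((\f.(\g.(\h.(f (g h))))) (\b.(\c.b))))
Step 2: (((\a.a) (\d.(\e.((d e) e)))) ((\f.(\g.(\h.(f (g h))))) (\b.(\c.b))))
Step 3: ((\d.(\e.((d e) e))) ((\f.(\g.(\h.(f (g h))))) (\b.(\c.b))))
Step 4: (\e.((((\f.(\g.(\h.(f (g h))))) (\b.(\c.b))) e) e))
Step 5: (\e.(((\g.(\h.((\b.(\c.b)) (g h)))) e) e))
Step 6: (\e.((\h.((\b.(\c.b)) (e h))) e))
Step 7: (\e.((\b.(\c.b)) (e e)))
Step 8: (\e.(\c.(e e)))

Answer: (\e.(\c.(e e)))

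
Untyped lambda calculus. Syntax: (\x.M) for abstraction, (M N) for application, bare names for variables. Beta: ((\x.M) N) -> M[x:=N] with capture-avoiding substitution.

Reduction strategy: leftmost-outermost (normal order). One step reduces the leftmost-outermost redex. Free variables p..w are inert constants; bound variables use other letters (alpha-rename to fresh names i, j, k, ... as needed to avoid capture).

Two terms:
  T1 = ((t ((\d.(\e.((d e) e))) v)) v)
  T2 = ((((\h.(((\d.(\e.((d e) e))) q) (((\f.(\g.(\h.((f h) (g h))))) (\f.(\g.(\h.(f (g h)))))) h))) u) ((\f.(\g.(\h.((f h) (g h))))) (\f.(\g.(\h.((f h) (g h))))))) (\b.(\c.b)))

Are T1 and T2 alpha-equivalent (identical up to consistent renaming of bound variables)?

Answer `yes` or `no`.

Term 1: ((t ((\d.(\e.((d e) e))) v)) v)
Term 2: ((((\h.(((\d.(\e.((d e) e))) q) (((\f.(\g.(\h.((f h) (g h))))) (\f.(\g.(\h.(f (g h)))))) h))) u) ((\f.(\g.(\h.((f h) (g h))))) (\f.(\g.(\h.((f h) (g h))))))) (\b.(\c.b)))
Alpha-equivalence: compare structure up to binder renaming.
Result: False

Answer: no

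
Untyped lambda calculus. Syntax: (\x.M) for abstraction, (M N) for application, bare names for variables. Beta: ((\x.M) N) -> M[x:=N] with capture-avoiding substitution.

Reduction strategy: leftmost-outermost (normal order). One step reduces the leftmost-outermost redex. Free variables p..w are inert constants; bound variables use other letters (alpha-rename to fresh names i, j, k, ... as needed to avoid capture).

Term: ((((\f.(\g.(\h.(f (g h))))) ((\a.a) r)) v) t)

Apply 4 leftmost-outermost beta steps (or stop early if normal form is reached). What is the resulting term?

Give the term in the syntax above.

Step 0: ((((\f.(\g.(\h.(f (g h))))) ((\a.a) r)) v) t)
Step 1: (((\g.(\h.(((\a.a) r) (g h)))) v) t)
Step 2: ((\h.(((\a.a) r) (v h))) t)
Step 3: (((\a.a) r) (v t))
Step 4: (r (v t))

Answer: (r (v t))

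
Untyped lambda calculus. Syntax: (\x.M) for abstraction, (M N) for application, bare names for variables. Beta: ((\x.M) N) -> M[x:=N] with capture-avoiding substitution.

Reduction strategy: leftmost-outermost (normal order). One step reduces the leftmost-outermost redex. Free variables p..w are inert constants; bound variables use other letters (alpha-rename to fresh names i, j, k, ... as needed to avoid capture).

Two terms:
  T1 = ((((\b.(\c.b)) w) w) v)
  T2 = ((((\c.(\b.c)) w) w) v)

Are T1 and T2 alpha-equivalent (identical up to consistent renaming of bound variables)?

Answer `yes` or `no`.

Answer: yes

Derivation:
Term 1: ((((\b.(\c.b)) w) w) v)
Term 2: ((((\c.(\b.c)) w) w) v)
Alpha-equivalence: compare structure up to binder renaming.
Result: True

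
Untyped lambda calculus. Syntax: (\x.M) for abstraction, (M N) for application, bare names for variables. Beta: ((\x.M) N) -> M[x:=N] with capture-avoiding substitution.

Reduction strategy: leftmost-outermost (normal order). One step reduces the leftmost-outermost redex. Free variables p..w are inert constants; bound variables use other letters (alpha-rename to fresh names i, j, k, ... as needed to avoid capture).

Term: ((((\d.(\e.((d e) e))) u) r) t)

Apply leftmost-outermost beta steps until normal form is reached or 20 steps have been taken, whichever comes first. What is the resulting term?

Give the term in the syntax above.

Step 0: ((((\d.(\e.((d e) e))) u) r) t)
Step 1: (((\e.((u e) e)) r) t)
Step 2: (((u r) r) t)

Answer: (((u r) r) t)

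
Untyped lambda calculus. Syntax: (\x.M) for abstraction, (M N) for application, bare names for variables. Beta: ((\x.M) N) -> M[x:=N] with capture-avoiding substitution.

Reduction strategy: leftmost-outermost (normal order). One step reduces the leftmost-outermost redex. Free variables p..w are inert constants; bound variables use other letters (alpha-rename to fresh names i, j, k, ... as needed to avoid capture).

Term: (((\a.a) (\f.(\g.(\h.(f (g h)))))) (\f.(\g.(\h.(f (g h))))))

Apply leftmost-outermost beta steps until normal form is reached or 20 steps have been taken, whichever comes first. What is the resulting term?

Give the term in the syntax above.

Step 0: (((\a.a) (\f.(\g.(\h.(f (g h)))))) (\f.(\g.(\h.(f (g h))))))
Step 1: ((\f.(\g.(\h.(f (g h))))) (\f.(\g.(\h.(f (g h))))))
Step 2: (\g.(\h.((\f.(\g.(\h.(f (g h))))) (g h))))
Step 3: (\g.(\h.(\i.(\j.((g h) (i j))))))

Answer: (\g.(\h.(\i.(\j.((g h) (i j))))))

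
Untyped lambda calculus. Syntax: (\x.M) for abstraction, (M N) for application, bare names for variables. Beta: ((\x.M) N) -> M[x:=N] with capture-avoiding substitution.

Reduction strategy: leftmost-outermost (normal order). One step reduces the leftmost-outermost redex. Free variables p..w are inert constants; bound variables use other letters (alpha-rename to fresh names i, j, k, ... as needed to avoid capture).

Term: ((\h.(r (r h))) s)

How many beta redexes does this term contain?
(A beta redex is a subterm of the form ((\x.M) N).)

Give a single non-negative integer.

Answer: 1

Derivation:
Term: ((\h.(r (r h))) s)
  Redex: ((\h.(r (r h))) s)
Total redexes: 1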